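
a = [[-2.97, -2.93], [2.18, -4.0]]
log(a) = [[1.98,-2.99], [2.22,0.93]]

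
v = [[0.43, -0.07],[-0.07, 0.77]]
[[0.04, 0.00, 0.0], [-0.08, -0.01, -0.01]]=v @ [[0.09, 0.01, 0.01], [-0.09, -0.01, -0.01]]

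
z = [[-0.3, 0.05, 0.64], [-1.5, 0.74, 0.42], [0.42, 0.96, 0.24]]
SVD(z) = [[-0.27,  0.00,  -0.96], [-0.96,  -0.10,  0.27], [-0.09,  1.0,  0.03]] @ diag([1.7903382504567775, 1.0666399019756783, 0.5372785762197098]) @ [[0.83, -0.45, -0.33], [0.53, 0.83, 0.19], [-0.19, 0.33, -0.92]]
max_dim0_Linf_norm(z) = 1.5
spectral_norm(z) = 1.79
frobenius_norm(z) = 2.15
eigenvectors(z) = [[(-0.52+0j), -0.35+0.15j, -0.35-0.15j], [(-0.59+0j), (-0.31-0.47j), (-0.31+0.47j)], [0.62+0.00j, -0.73+0.00j, (-0.73-0j)]]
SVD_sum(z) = [[-0.4, 0.22, 0.16], [-1.42, 0.78, 0.57], [-0.14, 0.08, 0.06]] + [[0.00,  0.00,  0.00], [-0.06,  -0.09,  -0.02], [0.56,  0.88,  0.20]] + [[0.10, -0.17, 0.48], [-0.03, 0.05, -0.13], [-0.00, 0.0, -0.01]]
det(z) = -1.03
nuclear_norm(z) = 3.39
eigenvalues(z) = [(-1.02+0j), (0.85+0.54j), (0.85-0.54j)]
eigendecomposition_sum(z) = [[(-0.49+0j), (-0.15+0j), (0.3-0j)], [(-0.56+0j), (-0.17+0j), (0.34-0j)], [(0.59-0j), (0.18-0j), -0.36+0.00j]] + [[0.09+0.34j,0.10-0.29j,(0.17+0.01j)],[-0.47+0.23j,(0.46+0.06j),(0.04+0.25j)],[(-0.08+0.67j),0.39-0.45j,(0.3+0.13j)]] + [[(0.09-0.34j), (0.1+0.29j), 0.17-0.01j], [(-0.47-0.23j), 0.46-0.06j, 0.04-0.25j], [-0.08-0.67j, 0.39+0.45j, 0.30-0.13j]]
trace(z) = 0.68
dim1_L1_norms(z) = [0.99, 2.66, 1.62]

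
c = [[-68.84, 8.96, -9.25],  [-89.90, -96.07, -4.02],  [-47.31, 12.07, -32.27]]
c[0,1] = 8.96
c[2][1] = 12.07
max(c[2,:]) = 12.07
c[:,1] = [8.96, -96.07, 12.07]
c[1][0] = -89.9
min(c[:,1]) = -96.07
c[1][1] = -96.07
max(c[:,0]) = -47.31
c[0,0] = -68.84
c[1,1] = -96.07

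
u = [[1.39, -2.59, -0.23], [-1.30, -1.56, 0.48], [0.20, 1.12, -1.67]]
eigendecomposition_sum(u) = [[1.83,-1.31,-0.26], [-0.63,0.45,0.09], [-0.09,0.06,0.01]] + [[-0.33,-1.0,0.36], [-0.58,-1.79,0.64], [0.63,1.94,-0.69]] + [[-0.11, -0.29, -0.32], [-0.09, -0.22, -0.25], [-0.35, -0.88, -0.99]]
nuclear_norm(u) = 6.67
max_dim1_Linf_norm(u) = 2.59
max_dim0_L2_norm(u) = 3.22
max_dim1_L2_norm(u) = 2.95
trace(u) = -1.84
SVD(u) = [[-0.79, -0.61, -0.03], [-0.43, 0.59, -0.68], [0.43, -0.53, -0.73]] @ diag([3.324899948467255, 2.161757175972418, 1.184164787862823]) @ [[-0.14, 0.97, -0.22],[-0.80, 0.03, 0.6],[0.59, 0.26, 0.77]]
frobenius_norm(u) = 4.14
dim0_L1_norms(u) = [2.89, 5.27, 2.38]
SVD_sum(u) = [[0.36, -2.55, 0.59], [0.20, -1.38, 0.32], [-0.2, 1.38, -0.32]] + [[1.05, -0.03, -0.79], [-1.02, 0.03, 0.78], [0.91, -0.03, -0.69]] + [[-0.02,-0.01,-0.03], [-0.47,-0.21,-0.62], [-0.51,-0.23,-0.67]]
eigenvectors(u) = [[-0.94,  0.35,  0.3], [0.32,  0.63,  0.23], [0.04,  -0.69,  0.93]]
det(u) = 8.51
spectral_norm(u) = 3.32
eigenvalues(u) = [2.29, -2.81, -1.32]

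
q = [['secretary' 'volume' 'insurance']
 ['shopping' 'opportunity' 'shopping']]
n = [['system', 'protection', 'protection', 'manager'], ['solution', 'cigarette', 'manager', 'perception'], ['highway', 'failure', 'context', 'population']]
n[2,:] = ['highway', 'failure', 'context', 'population']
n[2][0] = 'highway'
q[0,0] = 'secretary'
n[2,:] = ['highway', 'failure', 'context', 'population']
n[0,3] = 'manager'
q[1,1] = 'opportunity'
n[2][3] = 'population'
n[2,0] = 'highway'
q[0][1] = 'volume'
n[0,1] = 'protection'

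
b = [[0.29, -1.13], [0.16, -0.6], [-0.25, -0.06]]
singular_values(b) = [1.32, 0.26]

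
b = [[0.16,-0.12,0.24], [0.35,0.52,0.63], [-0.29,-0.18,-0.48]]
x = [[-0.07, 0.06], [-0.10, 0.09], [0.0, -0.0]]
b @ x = [[0.0, -0.00], [-0.08, 0.07], [0.04, -0.03]]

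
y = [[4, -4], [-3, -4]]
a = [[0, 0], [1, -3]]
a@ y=[[0, 0], [13, 8]]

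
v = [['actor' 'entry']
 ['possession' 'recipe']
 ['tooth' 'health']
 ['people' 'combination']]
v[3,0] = 'people'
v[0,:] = ['actor', 'entry']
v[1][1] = 'recipe'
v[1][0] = 'possession'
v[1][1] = 'recipe'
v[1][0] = 'possession'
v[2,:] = ['tooth', 'health']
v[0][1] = 'entry'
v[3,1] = 'combination'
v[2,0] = 'tooth'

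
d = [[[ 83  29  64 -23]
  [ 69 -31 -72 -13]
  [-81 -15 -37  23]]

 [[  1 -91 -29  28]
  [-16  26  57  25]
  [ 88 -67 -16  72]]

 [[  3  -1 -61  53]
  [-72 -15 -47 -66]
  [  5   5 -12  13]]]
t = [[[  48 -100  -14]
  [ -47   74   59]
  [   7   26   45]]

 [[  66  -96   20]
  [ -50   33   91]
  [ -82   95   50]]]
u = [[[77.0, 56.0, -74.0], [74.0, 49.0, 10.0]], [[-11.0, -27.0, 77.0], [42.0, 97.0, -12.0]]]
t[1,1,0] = -50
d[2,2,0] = 5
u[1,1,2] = -12.0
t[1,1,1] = 33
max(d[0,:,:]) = 83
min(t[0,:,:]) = -100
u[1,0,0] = -11.0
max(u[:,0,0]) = 77.0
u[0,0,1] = 56.0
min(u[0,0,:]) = -74.0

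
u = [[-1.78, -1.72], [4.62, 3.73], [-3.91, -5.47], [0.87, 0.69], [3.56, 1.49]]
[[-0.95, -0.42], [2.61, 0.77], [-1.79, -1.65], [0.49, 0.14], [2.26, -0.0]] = u@ [[0.71, -0.18],[-0.18, 0.43]]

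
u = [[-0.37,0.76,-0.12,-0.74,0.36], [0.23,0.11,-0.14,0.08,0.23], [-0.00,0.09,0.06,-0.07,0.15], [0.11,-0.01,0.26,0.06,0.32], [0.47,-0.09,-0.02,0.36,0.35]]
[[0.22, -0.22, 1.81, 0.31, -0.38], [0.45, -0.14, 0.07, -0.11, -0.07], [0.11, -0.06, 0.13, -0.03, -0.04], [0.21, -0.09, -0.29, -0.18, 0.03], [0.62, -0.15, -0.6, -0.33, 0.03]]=u@ [[0.86, 0.02, -1.09, -0.72, 0.13], [-0.31, 0.25, -0.11, 0.66, 0.01], [-0.68, 0.35, -1.54, -0.10, 0.38], [-0.46, 0.20, -1.29, 0.48, 0.24], [0.98, -0.59, 0.97, -0.31, -0.31]]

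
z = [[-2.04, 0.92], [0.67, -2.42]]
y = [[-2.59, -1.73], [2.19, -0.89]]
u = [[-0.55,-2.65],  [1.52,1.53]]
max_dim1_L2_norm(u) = 2.71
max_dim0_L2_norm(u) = 3.06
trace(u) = 0.98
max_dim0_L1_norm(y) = 4.78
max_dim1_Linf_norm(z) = 2.42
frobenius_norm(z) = 3.36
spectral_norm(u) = 3.33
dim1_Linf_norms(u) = [2.65, 1.53]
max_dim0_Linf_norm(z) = 2.42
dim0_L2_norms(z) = [2.15, 2.59]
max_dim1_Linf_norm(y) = 2.59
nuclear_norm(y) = 5.24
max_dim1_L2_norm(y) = 3.11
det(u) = 3.19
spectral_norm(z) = 3.05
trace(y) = -3.48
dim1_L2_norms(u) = [2.71, 2.16]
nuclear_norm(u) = 4.28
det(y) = 6.09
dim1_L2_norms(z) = [2.24, 2.51]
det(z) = 4.32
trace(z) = -4.46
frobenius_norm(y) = 3.91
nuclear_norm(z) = 4.47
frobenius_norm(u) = 3.46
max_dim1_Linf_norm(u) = 2.65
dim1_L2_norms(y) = [3.11, 2.36]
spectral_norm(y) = 3.50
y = u + z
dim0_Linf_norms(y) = [2.59, 1.73]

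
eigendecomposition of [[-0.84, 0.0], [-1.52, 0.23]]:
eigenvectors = [[0.0, 0.58], [1.00, 0.82]]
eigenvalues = [0.23, -0.84]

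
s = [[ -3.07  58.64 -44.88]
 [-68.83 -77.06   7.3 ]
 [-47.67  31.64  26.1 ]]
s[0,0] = -3.07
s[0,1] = 58.64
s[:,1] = [58.64, -77.06, 31.64]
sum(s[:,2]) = -11.480000000000004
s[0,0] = -3.07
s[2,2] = 26.1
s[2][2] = 26.1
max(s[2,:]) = 31.64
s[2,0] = -47.67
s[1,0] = -68.83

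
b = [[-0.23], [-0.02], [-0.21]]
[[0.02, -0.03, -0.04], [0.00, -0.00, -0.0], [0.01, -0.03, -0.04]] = b @ [[-0.07, 0.14, 0.19]]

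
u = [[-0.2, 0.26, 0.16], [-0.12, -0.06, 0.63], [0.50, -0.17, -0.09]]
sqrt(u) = [[0.16, 0.32, -0.06], [-0.60, 0.59, 0.61], [0.53, -0.35, 0.39]]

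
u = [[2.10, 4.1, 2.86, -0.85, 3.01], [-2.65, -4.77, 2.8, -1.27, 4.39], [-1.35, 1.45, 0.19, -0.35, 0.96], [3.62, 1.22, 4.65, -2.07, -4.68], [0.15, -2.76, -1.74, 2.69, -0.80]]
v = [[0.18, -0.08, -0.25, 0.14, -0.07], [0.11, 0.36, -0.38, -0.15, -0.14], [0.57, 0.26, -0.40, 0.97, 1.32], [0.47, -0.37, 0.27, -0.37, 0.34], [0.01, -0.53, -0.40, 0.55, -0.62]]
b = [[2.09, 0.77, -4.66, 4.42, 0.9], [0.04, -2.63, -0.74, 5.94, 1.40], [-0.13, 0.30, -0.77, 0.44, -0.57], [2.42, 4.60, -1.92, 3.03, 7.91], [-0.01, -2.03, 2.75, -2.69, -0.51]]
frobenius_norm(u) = 13.55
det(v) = -0.00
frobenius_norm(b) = 14.65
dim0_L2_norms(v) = [0.77, 0.79, 0.77, 1.19, 1.51]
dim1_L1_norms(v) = [0.72, 1.14, 3.52, 1.82, 2.11]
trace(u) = -5.35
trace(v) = -0.85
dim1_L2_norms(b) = [6.86, 6.69, 1.1, 10.12, 4.38]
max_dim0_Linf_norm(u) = 4.77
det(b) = 2.18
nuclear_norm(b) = 24.90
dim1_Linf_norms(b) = [4.66, 5.94, 0.77, 7.91, 2.75]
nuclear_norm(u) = 25.98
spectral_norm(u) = 9.38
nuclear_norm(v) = 4.27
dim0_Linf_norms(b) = [2.42, 4.6, 4.66, 5.94, 7.91]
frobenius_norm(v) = 2.35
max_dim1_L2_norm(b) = 10.12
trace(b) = 1.21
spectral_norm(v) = 1.81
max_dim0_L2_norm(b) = 8.45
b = u @ v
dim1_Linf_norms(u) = [4.1, 4.77, 1.45, 4.68, 2.76]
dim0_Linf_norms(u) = [3.62, 4.77, 4.65, 2.69, 4.68]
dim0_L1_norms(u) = [9.87, 14.3, 12.24, 7.23, 13.84]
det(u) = -845.24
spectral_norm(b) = 12.02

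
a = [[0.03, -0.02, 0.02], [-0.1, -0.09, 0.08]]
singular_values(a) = [0.16, 0.04]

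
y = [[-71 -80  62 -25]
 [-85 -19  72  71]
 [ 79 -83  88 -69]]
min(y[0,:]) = -80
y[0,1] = -80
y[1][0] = -85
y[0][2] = 62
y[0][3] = -25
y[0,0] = -71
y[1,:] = [-85, -19, 72, 71]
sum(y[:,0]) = -77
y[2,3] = -69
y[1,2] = 72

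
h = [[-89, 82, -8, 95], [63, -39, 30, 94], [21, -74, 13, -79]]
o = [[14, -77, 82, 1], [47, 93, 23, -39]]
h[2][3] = -79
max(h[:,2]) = 30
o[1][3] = -39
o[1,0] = 47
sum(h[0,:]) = 80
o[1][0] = 47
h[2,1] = -74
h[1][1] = -39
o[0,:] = [14, -77, 82, 1]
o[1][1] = 93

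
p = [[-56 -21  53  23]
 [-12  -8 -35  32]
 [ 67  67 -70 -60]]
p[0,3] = 23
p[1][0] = -12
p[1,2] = -35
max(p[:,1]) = 67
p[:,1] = [-21, -8, 67]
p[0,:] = [-56, -21, 53, 23]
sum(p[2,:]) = 4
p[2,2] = -70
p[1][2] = -35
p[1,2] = -35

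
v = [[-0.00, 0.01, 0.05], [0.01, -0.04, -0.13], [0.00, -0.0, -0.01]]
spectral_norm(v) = 0.15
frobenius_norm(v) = 0.15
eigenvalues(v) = [0.0, -0.04, -0.01]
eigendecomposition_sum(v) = [[0.00, 0.0, 0.00], [0.0, 0.0, 0.00], [0.00, 0.00, 0.0]] + [[-0.00, 0.01, 0.04], [0.01, -0.04, -0.18], [-0.0, -0.0, -0.00]] + [[-0.00, -0.0, 0.00],[-0.0, -0.00, 0.04],[-0.00, -0.00, -0.01]]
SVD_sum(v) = [[-0.0, 0.01, 0.05], [0.01, -0.04, -0.13], [0.0, -0.0, -0.01]] + [[0.00, -0.0, 0.0], [0.0, -0.00, 0.00], [-0.0, 0.00, -0.0]] + [[0.00, 0.00, -0.0], [0.00, 0.0, -0.00], [0.00, 0.00, -0.00]]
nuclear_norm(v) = 0.15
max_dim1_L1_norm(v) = 0.18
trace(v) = -0.05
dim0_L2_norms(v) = [0.01, 0.04, 0.14]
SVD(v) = [[-0.35, -0.84, 0.41], [0.94, -0.34, 0.09], [0.07, 0.42, 0.91]] @ diag([0.1457952344087778, 0.006530427630675094, 0.001050304075040974]) @ [[0.06, -0.28, -0.96], [-0.52, 0.81, -0.27], [0.85, 0.52, -0.10]]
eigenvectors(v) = [[0.97, -0.23, -0.11], [0.23, 0.97, -0.97], [0.0, 0.00, 0.22]]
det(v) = 0.00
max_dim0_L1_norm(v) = 0.19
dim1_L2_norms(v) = [0.05, 0.14, 0.01]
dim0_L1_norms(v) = [0.01, 0.05, 0.19]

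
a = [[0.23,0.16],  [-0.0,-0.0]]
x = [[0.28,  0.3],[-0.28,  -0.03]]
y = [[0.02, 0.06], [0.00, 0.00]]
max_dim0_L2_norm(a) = 0.23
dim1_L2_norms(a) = [0.28, 0.0]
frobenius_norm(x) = 0.50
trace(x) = 0.25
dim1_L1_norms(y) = [0.08, 0.0]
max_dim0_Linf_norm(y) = 0.06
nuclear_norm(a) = 0.28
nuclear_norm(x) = 0.63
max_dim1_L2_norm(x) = 0.41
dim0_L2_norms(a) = [0.23, 0.16]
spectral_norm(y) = 0.06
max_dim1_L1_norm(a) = 0.39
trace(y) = 0.02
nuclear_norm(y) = 0.06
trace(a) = 0.23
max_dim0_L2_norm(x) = 0.4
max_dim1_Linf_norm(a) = 0.23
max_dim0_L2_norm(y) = 0.06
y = a @ x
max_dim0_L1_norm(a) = 0.23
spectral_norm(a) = 0.28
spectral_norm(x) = 0.47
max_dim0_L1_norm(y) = 0.06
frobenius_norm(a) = 0.28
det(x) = 0.08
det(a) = 0.00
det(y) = 0.00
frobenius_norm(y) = 0.06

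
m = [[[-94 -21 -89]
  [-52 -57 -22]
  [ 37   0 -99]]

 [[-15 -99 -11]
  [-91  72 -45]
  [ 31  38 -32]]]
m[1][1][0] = -91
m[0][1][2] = -22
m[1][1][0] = -91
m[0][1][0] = -52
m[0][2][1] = 0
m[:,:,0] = [[-94, -52, 37], [-15, -91, 31]]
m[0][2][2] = -99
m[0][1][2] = -22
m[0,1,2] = -22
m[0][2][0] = 37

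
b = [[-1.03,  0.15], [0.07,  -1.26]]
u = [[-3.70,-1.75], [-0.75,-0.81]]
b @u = [[3.70,  1.68],[0.69,  0.9]]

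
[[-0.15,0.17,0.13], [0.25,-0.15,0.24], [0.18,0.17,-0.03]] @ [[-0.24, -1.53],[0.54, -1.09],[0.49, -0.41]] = [[0.19, -0.01], [-0.02, -0.32], [0.03, -0.45]]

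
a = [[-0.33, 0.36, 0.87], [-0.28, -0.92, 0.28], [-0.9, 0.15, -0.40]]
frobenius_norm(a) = 1.73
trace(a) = -1.65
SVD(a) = [[-0.45, -0.67, 0.59], [-0.87, 0.49, -0.1], [-0.22, -0.55, -0.80]] @ diag([1.0030940481075, 0.9971800614317543, 0.9952558745037738]) @ [[0.59,0.6,-0.54], [0.58,-0.78,-0.23], [0.56,0.18,0.81]]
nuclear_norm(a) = 3.00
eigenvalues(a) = [(-0.32+0.94j), (-0.32-0.94j), (-1+0j)]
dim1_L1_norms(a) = [1.56, 1.48, 1.45]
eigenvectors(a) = [[(0.71+0j), (0.71-0j), (0.07+0j)], [(0.04+0.24j), (0.04-0.24j), -0.94+0.00j], [(-0.01+0.66j), -0.01-0.66j, (0.34+0j)]]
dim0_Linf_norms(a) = [0.9, 0.92, 0.87]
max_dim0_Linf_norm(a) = 0.92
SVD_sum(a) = [[-0.26, -0.27, 0.24], [-0.51, -0.52, 0.47], [-0.13, -0.14, 0.12]] + [[-0.39, 0.52, 0.15],[0.29, -0.38, -0.11],[-0.32, 0.43, 0.13]] + [[0.33, 0.11, 0.48], [-0.05, -0.02, -0.08], [-0.44, -0.15, -0.65]]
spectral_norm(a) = 1.00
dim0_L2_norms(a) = [1.0, 1.0, 1.0]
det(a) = -1.00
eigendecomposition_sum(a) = [[-0.16+0.47j, (0.15+0.08j), (0.45+0.14j)], [(-0.17-0.03j), -0.02+0.06j, -0.02+0.16j], [-0.44-0.16j, (-0.08+0.14j), -0.14+0.42j]] + [[(-0.16-0.47j),(0.15-0.08j),0.45-0.14j], [-0.17+0.03j,-0.02-0.06j,-0.02-0.16j], [-0.44+0.16j,(-0.08-0.14j),-0.14-0.42j]] + [[-0.00-0.00j, (0.06+0j), (-0.02+0j)], [(0.06+0j), -0.88-0.00j, 0.32-0.00j], [-0.02-0.00j, (0.32+0j), (-0.11+0j)]]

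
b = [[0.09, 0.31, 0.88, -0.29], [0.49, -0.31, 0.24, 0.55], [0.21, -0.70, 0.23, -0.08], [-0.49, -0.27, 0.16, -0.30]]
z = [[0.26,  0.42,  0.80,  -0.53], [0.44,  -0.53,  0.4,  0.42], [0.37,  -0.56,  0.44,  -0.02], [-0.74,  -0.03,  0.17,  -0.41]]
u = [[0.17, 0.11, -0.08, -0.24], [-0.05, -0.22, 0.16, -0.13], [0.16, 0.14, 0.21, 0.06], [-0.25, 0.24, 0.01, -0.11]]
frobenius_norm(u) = 0.65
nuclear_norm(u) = 1.29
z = u + b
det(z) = -0.21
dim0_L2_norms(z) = [0.97, 0.88, 1.01, 0.79]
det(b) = -0.19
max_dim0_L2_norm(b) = 0.95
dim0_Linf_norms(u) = [0.25, 0.24, 0.21, 0.24]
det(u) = 0.01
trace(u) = 0.05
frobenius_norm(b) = 1.64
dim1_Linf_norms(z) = [0.8, 0.53, 0.56, 0.74]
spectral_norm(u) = 0.39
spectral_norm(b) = 1.01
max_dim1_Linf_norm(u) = 0.25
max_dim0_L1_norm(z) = 1.81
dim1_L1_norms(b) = [1.57, 1.59, 1.22, 1.22]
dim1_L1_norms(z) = [2.01, 1.79, 1.39, 1.35]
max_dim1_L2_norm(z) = 1.08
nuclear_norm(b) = 3.03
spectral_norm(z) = 1.26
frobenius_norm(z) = 1.83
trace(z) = -0.24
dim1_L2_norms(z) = [1.08, 0.9, 0.8, 0.86]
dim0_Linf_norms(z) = [0.74, 0.56, 0.8, 0.53]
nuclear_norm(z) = 3.28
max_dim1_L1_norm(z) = 2.01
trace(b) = -0.29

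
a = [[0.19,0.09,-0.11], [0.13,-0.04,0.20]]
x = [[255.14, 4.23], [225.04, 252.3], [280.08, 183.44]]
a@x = [[37.92, 3.33], [80.18, 27.15]]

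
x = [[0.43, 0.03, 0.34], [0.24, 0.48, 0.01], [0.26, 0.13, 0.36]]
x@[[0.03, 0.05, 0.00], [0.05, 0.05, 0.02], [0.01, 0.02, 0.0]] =[[0.02, 0.03, 0.00], [0.03, 0.04, 0.01], [0.02, 0.03, 0.00]]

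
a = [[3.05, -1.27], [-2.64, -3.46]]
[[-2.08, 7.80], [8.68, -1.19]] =a@[[-1.31, 2.05], [-1.51, -1.22]]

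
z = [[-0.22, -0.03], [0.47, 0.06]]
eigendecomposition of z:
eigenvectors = [[-0.41, 0.14],[0.91, -0.99]]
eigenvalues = [-0.15, -0.01]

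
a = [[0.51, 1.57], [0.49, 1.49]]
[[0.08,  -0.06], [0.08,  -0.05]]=a @ [[-0.02, 0.01], [0.06, -0.04]]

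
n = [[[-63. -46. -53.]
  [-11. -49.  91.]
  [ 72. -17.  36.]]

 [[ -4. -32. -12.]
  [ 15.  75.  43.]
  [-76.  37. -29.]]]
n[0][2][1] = -17.0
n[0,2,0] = 72.0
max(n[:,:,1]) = 75.0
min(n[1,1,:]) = 15.0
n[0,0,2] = -53.0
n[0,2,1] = -17.0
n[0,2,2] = 36.0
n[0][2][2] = 36.0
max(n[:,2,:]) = 72.0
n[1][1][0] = 15.0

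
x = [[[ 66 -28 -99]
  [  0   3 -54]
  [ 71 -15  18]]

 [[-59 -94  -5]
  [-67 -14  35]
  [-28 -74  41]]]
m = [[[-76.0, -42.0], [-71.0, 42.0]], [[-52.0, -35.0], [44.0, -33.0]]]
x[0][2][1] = -15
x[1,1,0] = -67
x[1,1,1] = -14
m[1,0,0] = -52.0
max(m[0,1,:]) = 42.0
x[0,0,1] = -28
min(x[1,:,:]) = -94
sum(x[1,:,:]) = -265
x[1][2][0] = -28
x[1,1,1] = -14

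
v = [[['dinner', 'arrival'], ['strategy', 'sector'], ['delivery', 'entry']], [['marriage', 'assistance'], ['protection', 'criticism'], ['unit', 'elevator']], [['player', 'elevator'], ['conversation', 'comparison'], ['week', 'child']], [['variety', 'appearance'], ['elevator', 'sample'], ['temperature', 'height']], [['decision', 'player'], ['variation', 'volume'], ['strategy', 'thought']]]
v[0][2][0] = 'delivery'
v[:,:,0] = [['dinner', 'strategy', 'delivery'], ['marriage', 'protection', 'unit'], ['player', 'conversation', 'week'], ['variety', 'elevator', 'temperature'], ['decision', 'variation', 'strategy']]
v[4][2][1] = 'thought'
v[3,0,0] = 'variety'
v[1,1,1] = 'criticism'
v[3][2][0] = 'temperature'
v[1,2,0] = 'unit'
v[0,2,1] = 'entry'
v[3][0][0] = 'variety'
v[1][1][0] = 'protection'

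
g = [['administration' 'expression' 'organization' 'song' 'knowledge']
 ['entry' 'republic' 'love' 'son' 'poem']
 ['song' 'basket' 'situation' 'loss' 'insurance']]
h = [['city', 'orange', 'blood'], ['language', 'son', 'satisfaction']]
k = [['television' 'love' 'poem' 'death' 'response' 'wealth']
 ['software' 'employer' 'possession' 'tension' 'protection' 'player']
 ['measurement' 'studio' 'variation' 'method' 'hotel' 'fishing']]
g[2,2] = 'situation'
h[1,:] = ['language', 'son', 'satisfaction']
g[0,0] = 'administration'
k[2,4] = 'hotel'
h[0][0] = 'city'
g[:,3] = ['song', 'son', 'loss']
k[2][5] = 'fishing'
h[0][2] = 'blood'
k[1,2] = 'possession'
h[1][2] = 'satisfaction'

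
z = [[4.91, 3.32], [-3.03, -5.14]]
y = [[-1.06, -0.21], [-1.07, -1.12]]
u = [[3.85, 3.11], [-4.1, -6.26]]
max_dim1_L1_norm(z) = 8.23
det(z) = -15.18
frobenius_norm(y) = 1.89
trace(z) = -0.23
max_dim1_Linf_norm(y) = 1.12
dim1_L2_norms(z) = [5.93, 5.97]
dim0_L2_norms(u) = [5.62, 6.99]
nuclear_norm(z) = 10.05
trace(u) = -2.41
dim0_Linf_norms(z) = [4.91, 5.14]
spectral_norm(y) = 1.81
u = z + y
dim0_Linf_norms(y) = [1.07, 1.12]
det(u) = -11.35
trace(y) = -2.18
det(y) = 0.96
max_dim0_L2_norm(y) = 1.51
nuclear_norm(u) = 10.16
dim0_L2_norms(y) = [1.51, 1.14]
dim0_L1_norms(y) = [2.13, 1.33]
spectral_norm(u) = 8.88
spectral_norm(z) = 8.20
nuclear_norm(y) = 2.34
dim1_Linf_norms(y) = [1.06, 1.12]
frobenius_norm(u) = 8.97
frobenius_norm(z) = 8.41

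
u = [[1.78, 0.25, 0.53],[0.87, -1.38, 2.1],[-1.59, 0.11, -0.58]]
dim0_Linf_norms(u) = [1.78, 1.38, 2.1]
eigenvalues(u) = [-1.75, 1.18, 0.39]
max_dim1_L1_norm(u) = 4.35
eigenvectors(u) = [[-0.05, 0.70, -0.37], [0.99, -0.29, 0.63], [-0.16, -0.65, 0.68]]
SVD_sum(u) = [[1.06, -0.45, 0.98], [1.67, -0.71, 1.55], [-1.06, 0.46, -0.99]] + [[0.75, 0.64, -0.51], [-0.79, -0.68, 0.54], [-0.5, -0.43, 0.34]] + [[-0.02, 0.07, 0.05],[-0.0, 0.01, 0.01],[-0.03, 0.08, 0.07]]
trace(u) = -0.18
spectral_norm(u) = 3.21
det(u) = -0.81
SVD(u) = [[-0.47, 0.62, 0.63], [-0.74, -0.66, 0.10], [0.47, -0.42, 0.77]] @ diag([3.2082866733747704, 1.773830505275571, 0.14185189459314004]) @ [[-0.7, 0.3, -0.65], [0.68, 0.58, -0.46], [-0.24, 0.76, 0.60]]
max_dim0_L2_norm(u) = 2.54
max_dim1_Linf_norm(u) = 2.1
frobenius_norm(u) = 3.67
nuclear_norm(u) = 5.12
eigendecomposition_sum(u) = [[-0.06, 0.07, -0.09],[1.22, -1.39, 1.94],[-0.19, 0.22, -0.31]] + [[2.18, 0.25, 0.96], [-0.92, -0.11, -0.40], [-2.02, -0.24, -0.89]] + [[-0.34, -0.07, -0.34], [0.57, 0.12, 0.56], [0.62, 0.13, 0.61]]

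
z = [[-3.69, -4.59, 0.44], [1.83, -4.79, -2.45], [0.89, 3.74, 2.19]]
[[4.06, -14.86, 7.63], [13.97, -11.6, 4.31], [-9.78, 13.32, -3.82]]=z @ [[0.72, 1.62, -0.28], [-1.65, 2.11, -1.37], [-1.94, 1.82, 0.71]]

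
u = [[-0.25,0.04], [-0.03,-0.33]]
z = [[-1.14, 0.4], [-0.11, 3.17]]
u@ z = [[0.28, 0.03], [0.07, -1.06]]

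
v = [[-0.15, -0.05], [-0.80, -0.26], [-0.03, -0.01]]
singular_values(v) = [0.86, 0.0]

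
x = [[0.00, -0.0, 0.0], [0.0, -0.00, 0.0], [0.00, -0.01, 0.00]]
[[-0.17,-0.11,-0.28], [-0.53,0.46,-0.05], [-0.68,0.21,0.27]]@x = [[0.00, 0.00, 0.00], [0.0, 0.0, 0.00], [0.0, -0.0, 0.0]]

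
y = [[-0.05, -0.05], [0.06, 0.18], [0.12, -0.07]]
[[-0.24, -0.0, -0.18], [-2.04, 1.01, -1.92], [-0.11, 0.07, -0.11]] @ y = [[-0.01, 0.02], [-0.07, 0.42], [-0.00, 0.03]]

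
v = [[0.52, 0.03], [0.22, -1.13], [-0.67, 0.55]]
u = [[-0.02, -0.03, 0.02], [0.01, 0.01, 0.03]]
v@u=[[-0.01, -0.02, 0.01], [-0.02, -0.02, -0.03], [0.02, 0.03, 0.0]]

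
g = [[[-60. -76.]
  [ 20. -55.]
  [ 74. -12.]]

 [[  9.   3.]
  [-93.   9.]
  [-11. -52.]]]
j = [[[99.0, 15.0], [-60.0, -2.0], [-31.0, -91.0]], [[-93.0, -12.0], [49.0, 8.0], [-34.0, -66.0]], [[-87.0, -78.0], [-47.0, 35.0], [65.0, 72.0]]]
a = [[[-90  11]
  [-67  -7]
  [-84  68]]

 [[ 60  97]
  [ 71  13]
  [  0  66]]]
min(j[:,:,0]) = -93.0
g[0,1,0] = 20.0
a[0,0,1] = 11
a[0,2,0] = -84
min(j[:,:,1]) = -91.0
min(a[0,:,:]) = -90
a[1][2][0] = 0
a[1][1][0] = 71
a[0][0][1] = 11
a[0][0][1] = 11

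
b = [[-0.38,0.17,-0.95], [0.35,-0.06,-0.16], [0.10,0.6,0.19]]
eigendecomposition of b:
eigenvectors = [[(-0.88+0j), (0.66+0j), (0.66-0j)], [(0.44+0j), (0.31-0.36j), (0.31+0.36j)], [(-0.2+0j), -0.36-0.46j, -0.36+0.46j]]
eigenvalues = [(-0.68+0j), (0.22+0.57j), (0.22-0.57j)]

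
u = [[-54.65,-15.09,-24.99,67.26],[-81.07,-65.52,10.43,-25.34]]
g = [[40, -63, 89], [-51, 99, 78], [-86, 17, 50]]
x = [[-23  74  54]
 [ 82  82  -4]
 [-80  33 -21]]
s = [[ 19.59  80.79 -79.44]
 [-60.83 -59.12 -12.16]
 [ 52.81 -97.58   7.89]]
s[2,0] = 52.81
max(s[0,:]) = 80.79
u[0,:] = [-54.65, -15.09, -24.99, 67.26]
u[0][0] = -54.65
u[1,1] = -65.52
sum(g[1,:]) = 126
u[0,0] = -54.65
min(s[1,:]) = -60.83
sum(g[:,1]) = 53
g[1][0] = -51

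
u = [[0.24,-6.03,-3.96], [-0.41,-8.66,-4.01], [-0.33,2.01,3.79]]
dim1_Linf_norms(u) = [6.03, 8.66, 3.79]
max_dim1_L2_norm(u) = 9.55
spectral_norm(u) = 12.47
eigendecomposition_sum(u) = [[-0.33, -5.36, -1.88], [-0.52, -8.44, -2.96], [0.08, 1.25, 0.44]] + [[0.27, -0.15, 0.13], [-0.03, 0.02, -0.02], [0.04, -0.02, 0.02]] + [[0.30,-0.52,-2.21],[0.14,-0.24,-1.03],[-0.45,0.78,3.33]]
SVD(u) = [[-0.58, -0.13, -0.81], [-0.76, 0.44, 0.48], [0.30, 0.89, -0.35]] @ diag([12.469992221396941, 2.5057046670237044, 0.2788155661999301]) @ [[0.01, 0.86, 0.52], [-0.20, -0.51, 0.84], [-0.98, 0.11, -0.17]]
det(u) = -8.71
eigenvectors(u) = [[0.53, 0.98, -0.54], [0.84, -0.12, -0.25], [-0.12, 0.16, 0.81]]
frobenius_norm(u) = 12.72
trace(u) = -4.63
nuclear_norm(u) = 15.25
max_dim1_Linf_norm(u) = 8.66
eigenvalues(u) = [-8.32, 0.31, 3.39]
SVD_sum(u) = [[-0.04, -6.17, -3.73], [-0.06, -8.12, -4.91], [0.02, 3.15, 1.91]] + [[0.06, 0.16, -0.27],  [-0.22, -0.56, 0.93],  [-0.45, -1.13, 1.87]] + [[0.22,-0.02,0.04], [-0.13,0.01,-0.02], [0.10,-0.01,0.02]]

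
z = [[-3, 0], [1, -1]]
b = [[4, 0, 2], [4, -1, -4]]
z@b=[[-12, 0, -6], [0, 1, 6]]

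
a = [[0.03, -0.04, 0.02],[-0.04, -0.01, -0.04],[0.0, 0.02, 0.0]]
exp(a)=[[1.03, -0.04, 0.02], [-0.04, 0.99, -0.04], [-0.0, 0.02, 1.0]]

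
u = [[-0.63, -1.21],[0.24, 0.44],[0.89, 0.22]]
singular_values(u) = [1.6, 0.62]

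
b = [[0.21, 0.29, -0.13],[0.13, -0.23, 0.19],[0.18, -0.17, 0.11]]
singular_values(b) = [0.48, 0.31, 0.03]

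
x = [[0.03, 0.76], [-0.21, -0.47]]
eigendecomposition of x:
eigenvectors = [[(0.89+0j), (0.89-0j)], [(-0.29+0.36j), -0.29-0.36j]]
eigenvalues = [(-0.22+0.31j), (-0.22-0.31j)]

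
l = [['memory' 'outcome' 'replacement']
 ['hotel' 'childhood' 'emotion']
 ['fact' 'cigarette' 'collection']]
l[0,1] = 'outcome'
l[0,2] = 'replacement'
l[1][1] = 'childhood'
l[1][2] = 'emotion'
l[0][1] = 'outcome'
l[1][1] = 'childhood'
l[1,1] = 'childhood'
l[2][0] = 'fact'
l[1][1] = 'childhood'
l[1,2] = 'emotion'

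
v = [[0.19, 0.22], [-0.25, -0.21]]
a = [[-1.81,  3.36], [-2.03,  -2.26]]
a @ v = [[-1.18, -1.1], [0.18, 0.03]]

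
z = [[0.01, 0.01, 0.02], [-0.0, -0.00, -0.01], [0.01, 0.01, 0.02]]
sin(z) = [[0.01, 0.01, 0.02],[0.00, 0.00, -0.01],[0.01, 0.01, 0.02]]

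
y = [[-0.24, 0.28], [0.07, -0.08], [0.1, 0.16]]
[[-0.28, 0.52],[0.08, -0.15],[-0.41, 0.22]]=y@[[-1.03, -0.33], [-1.90, 1.56]]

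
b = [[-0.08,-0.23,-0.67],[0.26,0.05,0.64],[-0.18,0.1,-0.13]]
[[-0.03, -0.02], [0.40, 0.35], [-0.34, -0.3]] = b@[[1.96,1.74],[-0.09,-0.08],[-0.16,-0.15]]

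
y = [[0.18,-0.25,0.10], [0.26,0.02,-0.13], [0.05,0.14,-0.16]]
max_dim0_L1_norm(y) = 0.49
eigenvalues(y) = [(0.04+0.23j), (0.04-0.23j), (-0.05+0j)]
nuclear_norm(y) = 0.71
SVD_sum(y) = [[0.2, -0.23, 0.09], [0.07, -0.08, 0.03], [-0.07, 0.08, -0.03]] + [[-0.02, -0.01, 0.02], [0.18, 0.10, -0.17], [0.13, 0.07, -0.12]] + [[-0.0, -0.01, -0.01], [0.0, 0.01, 0.01], [-0.01, -0.01, -0.01]]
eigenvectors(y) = [[-0.22-0.53j,-0.22+0.53j,(0.26+0j)], [-0.73+0.00j,-0.73-0.00j,(0.55+0j)], [(-0.31+0.22j),(-0.31-0.22j),(0.79+0j)]]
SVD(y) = [[-0.89, 0.09, 0.44], [-0.31, -0.82, -0.48], [0.32, -0.57, 0.76]] @ diag([0.3604311322820619, 0.3273035988662286, 0.02148843994071319]) @ [[-0.63, 0.73, -0.28],[-0.69, -0.36, 0.63],[-0.36, -0.59, -0.73]]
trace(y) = 0.04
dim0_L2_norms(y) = [0.32, 0.29, 0.23]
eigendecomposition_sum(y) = [[(0.09+0.08j),  (-0.13+0.05j),  (0.06-0.06j)], [(0.14-0.07j),  -0.00+0.18j,  -0.04-0.10j], [0.04-0.07j,  0.05+0.08j,  -0.05-0.03j]] + [[(0.09-0.08j), (-0.13-0.05j), (0.06+0.06j)], [0.14+0.07j, -0.00-0.18j, (-0.04+0.1j)], [0.04+0.07j, (0.05-0.08j), -0.05+0.03j]] + [[(-0.01-0j), 0.01-0.00j, -0.02+0.00j], [(-0.02-0j), (0.02-0j), (-0.04+0j)], [-0.03-0.00j, (0.03-0j), (-0.06+0j)]]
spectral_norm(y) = 0.36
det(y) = -0.00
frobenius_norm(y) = 0.49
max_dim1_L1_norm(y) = 0.53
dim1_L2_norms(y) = [0.32, 0.29, 0.22]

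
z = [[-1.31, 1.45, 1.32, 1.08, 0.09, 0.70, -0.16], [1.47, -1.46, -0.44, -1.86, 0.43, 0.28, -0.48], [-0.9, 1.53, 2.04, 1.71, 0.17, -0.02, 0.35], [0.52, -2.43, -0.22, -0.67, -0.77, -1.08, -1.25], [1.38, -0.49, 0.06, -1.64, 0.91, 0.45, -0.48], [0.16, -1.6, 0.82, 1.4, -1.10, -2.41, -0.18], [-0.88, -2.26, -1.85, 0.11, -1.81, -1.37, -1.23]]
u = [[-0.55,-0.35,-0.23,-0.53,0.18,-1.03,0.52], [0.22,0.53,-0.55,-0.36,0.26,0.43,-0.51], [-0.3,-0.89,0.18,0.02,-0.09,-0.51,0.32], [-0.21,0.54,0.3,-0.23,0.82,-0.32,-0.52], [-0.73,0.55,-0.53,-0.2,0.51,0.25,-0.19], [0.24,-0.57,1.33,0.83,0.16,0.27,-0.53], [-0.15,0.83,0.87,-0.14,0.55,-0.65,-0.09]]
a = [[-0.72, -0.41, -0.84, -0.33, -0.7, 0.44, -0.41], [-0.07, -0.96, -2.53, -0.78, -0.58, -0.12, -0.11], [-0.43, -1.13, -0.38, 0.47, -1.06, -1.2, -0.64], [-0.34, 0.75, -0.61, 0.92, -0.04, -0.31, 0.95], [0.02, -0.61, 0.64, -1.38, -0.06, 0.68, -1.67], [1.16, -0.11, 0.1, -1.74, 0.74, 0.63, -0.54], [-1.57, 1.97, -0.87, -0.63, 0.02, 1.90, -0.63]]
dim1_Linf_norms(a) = [0.84, 2.53, 1.2, 0.95, 1.67, 1.74, 1.97]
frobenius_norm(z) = 8.39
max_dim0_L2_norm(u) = 1.81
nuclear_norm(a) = 13.24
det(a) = -0.00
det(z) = 0.00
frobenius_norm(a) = 6.44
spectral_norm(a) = 3.79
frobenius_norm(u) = 3.63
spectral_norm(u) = 2.17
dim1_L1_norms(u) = [3.39, 2.86, 2.31, 2.94, 2.96, 3.93, 3.28]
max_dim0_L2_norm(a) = 2.97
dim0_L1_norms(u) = [2.4, 4.26, 3.99, 2.31, 2.57, 3.46, 2.68]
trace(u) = 0.62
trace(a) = -1.20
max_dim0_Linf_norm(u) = 1.33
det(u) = 0.00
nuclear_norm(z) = 15.35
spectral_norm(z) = 6.25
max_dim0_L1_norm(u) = 4.26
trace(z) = -4.13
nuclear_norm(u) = 7.52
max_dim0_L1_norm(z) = 11.22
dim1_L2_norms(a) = [1.53, 2.88, 2.19, 1.7, 2.44, 2.37, 3.39]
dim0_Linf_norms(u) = [0.73, 0.89, 1.33, 0.83, 0.82, 1.03, 0.53]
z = u @ a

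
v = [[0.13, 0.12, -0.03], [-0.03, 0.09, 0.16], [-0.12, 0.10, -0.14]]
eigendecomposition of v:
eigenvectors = [[(-0.22+0j),-0.72+0.00j,(-0.72-0j)], [0.43+0.00j,-0.07-0.61j,-0.07+0.61j], [-0.87+0.00j,0.19-0.27j,0.19+0.27j]]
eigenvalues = [(-0.22+0j), (0.15+0.09j), (0.15-0.09j)]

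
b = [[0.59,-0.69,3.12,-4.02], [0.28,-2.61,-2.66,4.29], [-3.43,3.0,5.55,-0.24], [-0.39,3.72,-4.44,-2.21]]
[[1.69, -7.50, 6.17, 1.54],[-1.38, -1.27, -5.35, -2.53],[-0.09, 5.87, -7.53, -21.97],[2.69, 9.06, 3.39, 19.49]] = b@[[-1.25, 0.03, 2.32, 1.47], [-0.57, 2.71, 0.24, 0.03], [-0.52, -0.34, -0.11, -3.18], [-0.91, 1.14, -1.32, -2.64]]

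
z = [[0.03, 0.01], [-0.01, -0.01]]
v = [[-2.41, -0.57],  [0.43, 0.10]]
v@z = [[-0.07, -0.02],  [0.01, 0.0]]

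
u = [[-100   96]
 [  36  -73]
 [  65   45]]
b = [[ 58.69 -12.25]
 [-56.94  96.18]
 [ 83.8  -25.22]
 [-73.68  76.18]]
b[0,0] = 58.69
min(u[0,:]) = -100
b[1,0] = -56.94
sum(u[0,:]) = -4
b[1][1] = 96.18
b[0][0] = 58.69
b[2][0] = 83.8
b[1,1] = 96.18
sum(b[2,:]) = 58.58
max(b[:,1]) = 96.18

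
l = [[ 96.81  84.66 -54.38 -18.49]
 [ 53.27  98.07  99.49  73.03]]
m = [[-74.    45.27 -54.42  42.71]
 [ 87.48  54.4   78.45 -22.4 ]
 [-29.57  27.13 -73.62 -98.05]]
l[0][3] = -18.49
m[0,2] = -54.42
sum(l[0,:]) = 108.60000000000001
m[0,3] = 42.71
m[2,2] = -73.62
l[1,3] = 73.03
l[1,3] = 73.03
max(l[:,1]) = 98.07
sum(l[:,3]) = 54.540000000000006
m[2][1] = 27.13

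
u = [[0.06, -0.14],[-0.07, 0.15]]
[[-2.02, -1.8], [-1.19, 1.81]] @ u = [[0.00, 0.01], [-0.20, 0.44]]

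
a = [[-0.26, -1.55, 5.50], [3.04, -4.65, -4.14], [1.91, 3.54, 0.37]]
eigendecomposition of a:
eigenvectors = [[0.83+0.00j, (-0.06+0.52j), (-0.06-0.52j)], [(0.03+0j), 0.73+0.00j, (0.73-0j)], [0.56+0.00j, (-0.17-0.4j), (-0.17+0.4j)]]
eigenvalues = [(3.38+0j), (-3.96+4.4j), (-3.96-4.4j)]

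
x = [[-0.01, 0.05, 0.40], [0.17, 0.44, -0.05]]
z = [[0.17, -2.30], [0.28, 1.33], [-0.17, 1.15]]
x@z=[[-0.06, 0.55],[0.16, 0.14]]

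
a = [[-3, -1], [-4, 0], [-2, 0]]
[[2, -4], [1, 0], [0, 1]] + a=[[-1, -5], [-3, 0], [-2, 1]]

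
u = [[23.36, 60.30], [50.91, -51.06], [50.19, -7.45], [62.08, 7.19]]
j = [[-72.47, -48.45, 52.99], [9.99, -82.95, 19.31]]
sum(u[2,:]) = 42.739999999999995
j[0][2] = 52.99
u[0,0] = 23.36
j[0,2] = 52.99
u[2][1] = -7.45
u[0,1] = 60.3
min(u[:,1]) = -51.06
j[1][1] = -82.95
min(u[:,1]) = -51.06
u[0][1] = 60.3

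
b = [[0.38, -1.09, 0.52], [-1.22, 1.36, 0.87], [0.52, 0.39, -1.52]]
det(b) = -0.001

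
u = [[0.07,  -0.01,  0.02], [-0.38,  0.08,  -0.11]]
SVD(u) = [[-0.18, 0.98], [0.98, 0.18]] @ diag([0.4102184798767484, 0.0045605665886848034]) @ [[-0.94, 0.20, -0.27], [0.2, 0.98, 0.00]]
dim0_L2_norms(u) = [0.39, 0.08, 0.11]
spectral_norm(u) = 0.41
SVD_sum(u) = [[0.07, -0.01, 0.02], [-0.38, 0.08, -0.11]] + [[0.0, 0.00, 0.0], [0.00, 0.0, 0.0]]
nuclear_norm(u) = 0.41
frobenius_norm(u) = 0.41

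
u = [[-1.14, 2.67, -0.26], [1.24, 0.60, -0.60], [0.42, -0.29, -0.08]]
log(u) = [[0.34+2.31j, (0.34-2.2j), -2.70+0.85j], [-0.38-0.89j, (1+0.78j), -1.85+0.92j], [-1.18-0.05j, 1.51-0.13j, -6.83+3.19j]]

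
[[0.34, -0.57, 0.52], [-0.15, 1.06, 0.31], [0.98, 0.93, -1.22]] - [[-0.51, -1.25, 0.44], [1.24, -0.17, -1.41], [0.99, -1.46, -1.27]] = [[0.85, 0.68, 0.08], [-1.39, 1.23, 1.72], [-0.01, 2.39, 0.05]]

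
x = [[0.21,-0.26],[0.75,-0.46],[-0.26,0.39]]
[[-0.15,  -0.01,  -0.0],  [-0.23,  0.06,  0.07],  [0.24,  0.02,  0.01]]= x @ [[0.11, 0.18, 0.19], [0.68, 0.17, 0.16]]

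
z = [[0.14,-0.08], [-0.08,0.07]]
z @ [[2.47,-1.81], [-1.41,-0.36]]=[[0.46, -0.22], [-0.30, 0.12]]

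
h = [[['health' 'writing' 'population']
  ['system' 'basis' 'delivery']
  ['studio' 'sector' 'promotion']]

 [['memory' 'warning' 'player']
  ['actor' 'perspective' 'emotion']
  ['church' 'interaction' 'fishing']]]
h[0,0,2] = 'population'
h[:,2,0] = ['studio', 'church']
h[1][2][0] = 'church'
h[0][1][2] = 'delivery'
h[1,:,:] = [['memory', 'warning', 'player'], ['actor', 'perspective', 'emotion'], ['church', 'interaction', 'fishing']]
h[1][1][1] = 'perspective'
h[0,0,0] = 'health'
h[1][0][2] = 'player'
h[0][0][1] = 'writing'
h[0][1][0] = 'system'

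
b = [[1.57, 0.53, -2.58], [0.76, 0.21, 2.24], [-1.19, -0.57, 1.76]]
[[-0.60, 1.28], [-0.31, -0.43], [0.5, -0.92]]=b @ [[-0.31, 0.29], [-0.26, 0.09], [-0.01, -0.3]]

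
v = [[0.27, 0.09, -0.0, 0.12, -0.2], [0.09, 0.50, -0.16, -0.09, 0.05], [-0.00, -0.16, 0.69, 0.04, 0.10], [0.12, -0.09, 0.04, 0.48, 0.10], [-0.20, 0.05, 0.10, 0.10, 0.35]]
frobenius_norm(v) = 1.18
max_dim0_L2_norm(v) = 0.72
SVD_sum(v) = [[0.01,0.04,-0.07,-0.02,-0.02], [0.04,0.18,-0.31,-0.1,-0.08], [-0.07,-0.31,0.54,0.16,0.15], [-0.02,-0.10,0.16,0.05,0.04], [-0.02,-0.08,0.15,0.04,0.04]] + [[0.14, -0.05, -0.05, 0.21, -0.08], [-0.05, 0.02, 0.02, -0.08, 0.03], [-0.05, 0.02, 0.02, -0.08, 0.03], [0.21, -0.08, -0.08, 0.31, -0.12], [-0.08, 0.03, 0.03, -0.12, 0.05]] + [[0.03, -0.04, 0.02, -0.06, -0.08],[-0.04, 0.07, -0.03, 0.09, 0.13],[0.02, -0.03, 0.01, -0.04, -0.06],[-0.06, 0.09, -0.04, 0.12, 0.18],[-0.08, 0.13, -0.06, 0.18, 0.26]] + [[0.09, 0.15, 0.10, -0.01, -0.02], [0.15, 0.23, 0.16, -0.01, -0.03], [0.1, 0.16, 0.11, -0.01, -0.02], [-0.01, -0.01, -0.01, 0.0, 0.0], [-0.02, -0.03, -0.02, 0.0, 0.0]] + [[0.00, -0.00, -0.0, -0.00, 0.00], [-0.0, 0.0, 0.00, 0.0, -0.00], [-0.00, 0.0, 0.0, 0.0, -0.00], [-0.0, 0.00, 0.0, 0.0, -0.00], [0.0, -0.00, -0.00, -0.0, 0.00]]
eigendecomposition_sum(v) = [[0.00, -0.0, -0.0, -0.0, 0.00], [-0.0, 0.00, 0.0, 0.0, -0.00], [-0.00, 0.0, 0.00, 0.00, -0.00], [-0.00, 0.00, 0.0, 0.0, -0.0], [0.00, -0.00, -0.0, -0.0, 0.0]] + [[0.01, 0.04, -0.07, -0.02, -0.02], [0.04, 0.18, -0.31, -0.1, -0.08], [-0.07, -0.31, 0.54, 0.16, 0.15], [-0.02, -0.1, 0.16, 0.05, 0.04], [-0.02, -0.08, 0.15, 0.04, 0.04]] + [[0.14, -0.05, -0.05, 0.21, -0.08], [-0.05, 0.02, 0.02, -0.08, 0.03], [-0.05, 0.02, 0.02, -0.08, 0.03], [0.21, -0.08, -0.08, 0.31, -0.12], [-0.08, 0.03, 0.03, -0.12, 0.05]] + [[0.09, 0.15, 0.1, -0.01, -0.02], [0.15, 0.23, 0.16, -0.01, -0.03], [0.1, 0.16, 0.11, -0.01, -0.02], [-0.01, -0.01, -0.01, 0.0, 0.00], [-0.02, -0.03, -0.02, 0.0, 0.0]] + [[0.03, -0.04, 0.02, -0.06, -0.08], [-0.04, 0.07, -0.03, 0.09, 0.13], [0.02, -0.03, 0.01, -0.04, -0.06], [-0.06, 0.09, -0.04, 0.12, 0.18], [-0.08, 0.13, -0.06, 0.18, 0.26]]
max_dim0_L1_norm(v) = 0.99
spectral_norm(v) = 0.82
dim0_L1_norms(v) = [0.68, 0.89, 0.99, 0.83, 0.8]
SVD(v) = [[-0.10, -0.51, -0.23, -0.46, 0.68], [-0.47, 0.19, 0.38, -0.72, -0.28], [0.81, 0.2, -0.16, -0.51, -0.13], [0.25, -0.76, 0.50, 0.04, -0.34], [0.22, 0.3, 0.73, 0.09, 0.57]] @ diag([0.8212674126159771, 0.5331512035565591, 0.4879093745307748, 0.44236398845404845, 0.005308020842640876]) @ [[-0.1, -0.47, 0.81, 0.25, 0.22],[-0.51, 0.19, 0.2, -0.76, 0.3],[-0.23, 0.38, -0.16, 0.50, 0.73],[-0.46, -0.72, -0.51, 0.04, 0.09],[0.68, -0.28, -0.13, -0.34, 0.57]]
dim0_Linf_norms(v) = [0.27, 0.5, 0.69, 0.48, 0.35]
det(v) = 0.00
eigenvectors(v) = [[0.68, -0.1, -0.51, -0.46, -0.23],[-0.28, -0.47, 0.19, -0.72, 0.38],[-0.13, 0.81, 0.20, -0.51, -0.16],[-0.34, 0.25, -0.76, 0.04, 0.5],[0.57, 0.22, 0.3, 0.09, 0.73]]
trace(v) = 2.29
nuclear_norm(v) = 2.29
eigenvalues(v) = [0.01, 0.82, 0.53, 0.44, 0.49]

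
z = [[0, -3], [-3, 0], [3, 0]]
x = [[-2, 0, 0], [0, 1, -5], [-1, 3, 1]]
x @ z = [[0, 6], [-18, 0], [-6, 3]]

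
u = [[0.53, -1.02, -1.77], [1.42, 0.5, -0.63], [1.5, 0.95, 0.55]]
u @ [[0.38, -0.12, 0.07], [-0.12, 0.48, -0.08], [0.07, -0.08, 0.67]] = [[0.20, -0.41, -1.07], [0.44, 0.12, -0.36], [0.49, 0.23, 0.4]]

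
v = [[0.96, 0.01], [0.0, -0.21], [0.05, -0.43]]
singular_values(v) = [0.96, 0.48]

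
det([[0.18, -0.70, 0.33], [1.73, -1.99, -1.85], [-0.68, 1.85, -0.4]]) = 0.004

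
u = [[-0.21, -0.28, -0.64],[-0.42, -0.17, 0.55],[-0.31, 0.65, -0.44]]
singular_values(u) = [1.0, 0.68, 0.54]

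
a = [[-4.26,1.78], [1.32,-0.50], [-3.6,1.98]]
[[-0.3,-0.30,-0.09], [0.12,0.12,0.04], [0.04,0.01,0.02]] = a @ [[0.32, 0.30, 0.11], [0.60, 0.55, 0.21]]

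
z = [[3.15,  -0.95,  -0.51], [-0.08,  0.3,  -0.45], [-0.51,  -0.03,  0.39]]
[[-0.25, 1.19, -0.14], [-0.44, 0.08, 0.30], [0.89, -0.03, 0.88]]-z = [[-3.40,2.14,0.37],[-0.36,-0.22,0.75],[1.4,0.00,0.49]]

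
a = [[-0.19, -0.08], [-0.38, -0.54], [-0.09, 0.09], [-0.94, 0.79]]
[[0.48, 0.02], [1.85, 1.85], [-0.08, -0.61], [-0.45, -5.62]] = a @ [[-1.51,1.94], [-2.37,-4.8]]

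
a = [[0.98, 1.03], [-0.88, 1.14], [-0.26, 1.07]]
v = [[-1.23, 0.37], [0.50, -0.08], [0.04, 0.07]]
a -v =[[2.21, 0.66], [-1.38, 1.22], [-0.30, 1.0]]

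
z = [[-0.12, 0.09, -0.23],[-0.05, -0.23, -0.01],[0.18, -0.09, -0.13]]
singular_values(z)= [0.29, 0.25, 0.2]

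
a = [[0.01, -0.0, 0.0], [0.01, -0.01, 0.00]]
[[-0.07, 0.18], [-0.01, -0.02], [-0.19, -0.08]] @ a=[[0.00, -0.0, 0.00], [-0.0, 0.00, 0.0], [-0.00, 0.00, 0.0]]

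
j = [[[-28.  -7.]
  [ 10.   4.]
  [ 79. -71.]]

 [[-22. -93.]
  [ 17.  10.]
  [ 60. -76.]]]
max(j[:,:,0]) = 79.0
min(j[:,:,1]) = -93.0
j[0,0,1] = -7.0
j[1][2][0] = 60.0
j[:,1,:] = [[10.0, 4.0], [17.0, 10.0]]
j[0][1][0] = 10.0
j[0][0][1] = -7.0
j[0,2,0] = 79.0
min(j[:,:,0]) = -28.0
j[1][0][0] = -22.0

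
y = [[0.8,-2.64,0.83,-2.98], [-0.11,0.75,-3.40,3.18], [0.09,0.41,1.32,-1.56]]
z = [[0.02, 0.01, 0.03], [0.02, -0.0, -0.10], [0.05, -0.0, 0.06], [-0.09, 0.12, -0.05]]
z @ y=[[0.02, -0.03, 0.02, -0.07], [0.01, -0.09, -0.12, 0.10], [0.05, -0.11, 0.12, -0.24], [-0.09, 0.31, -0.55, 0.73]]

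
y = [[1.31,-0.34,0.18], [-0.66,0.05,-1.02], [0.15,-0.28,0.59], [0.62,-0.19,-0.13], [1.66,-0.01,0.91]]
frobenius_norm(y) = 2.80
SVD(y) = [[-0.49, -0.51, 0.39], [0.41, -0.60, 0.0], [-0.17, 0.43, 0.73], [-0.19, -0.44, 0.24], [-0.73, 0.02, -0.50]] @ diag([2.5945559677179566, 0.9661865042568181, 0.3841392577843713]) @ [[-0.87, 0.11, -0.48], [-0.47, 0.11, 0.88], [-0.15, -0.99, 0.05]]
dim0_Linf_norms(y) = [1.66, 0.34, 1.02]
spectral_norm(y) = 2.59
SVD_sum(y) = [[1.10, -0.14, 0.61],[-0.93, 0.11, -0.51],[0.39, -0.05, 0.21],[0.43, -0.05, 0.24],[1.64, -0.20, 0.90]] + [[0.23, -0.05, -0.43], [0.27, -0.06, -0.51], [-0.19, 0.05, 0.36], [0.2, -0.05, -0.37], [-0.01, 0.0, 0.02]] + [[-0.02, -0.15, 0.01], [-0.0, -0.00, 0.0], [-0.04, -0.28, 0.01], [-0.01, -0.09, 0.00], [0.03, 0.19, -0.01]]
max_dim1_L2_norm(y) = 1.89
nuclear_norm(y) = 3.94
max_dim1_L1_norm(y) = 2.58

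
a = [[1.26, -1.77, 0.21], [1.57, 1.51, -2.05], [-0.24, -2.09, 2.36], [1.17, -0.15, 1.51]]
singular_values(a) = [4.45, 2.34, 1.43]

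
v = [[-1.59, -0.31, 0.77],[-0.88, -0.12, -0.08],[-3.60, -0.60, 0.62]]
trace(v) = -1.09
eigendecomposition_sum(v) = [[-0.79+0.37j, -0.15+0.04j, 0.38+0.13j], [(-0.44-0.58j), (-0.06-0.12j), -0.04+0.33j], [(-1.8-0.9j), (-0.3-0.21j), (0.31+0.88j)]] + [[(-0.79-0.37j),(-0.15-0.04j),0.38-0.13j],[-0.44+0.58j,-0.06+0.12j,-0.04-0.33j],[-1.80+0.90j,-0.30+0.21j,(0.31-0.88j)]] + [[-0.00-0.00j, -0.00-0.00j, 0j], [0.00+0.00j, (0.01+0j), (-0-0j)], [0j, 0.00+0.00j, (-0-0j)]]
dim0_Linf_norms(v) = [3.6, 0.6, 0.77]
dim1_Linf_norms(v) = [1.59, 0.88, 3.6]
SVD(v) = [[-0.42,  0.82,  -0.39], [-0.20,  -0.5,  -0.84], [-0.89,  -0.27,  0.38]] @ diag([4.177160357252237, 0.5176962908627374, 0.004679767870108078]) @ [[0.97, 0.16, -0.20], [0.22, -0.06, 0.97], [0.15, -0.98, -0.09]]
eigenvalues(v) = [(-0.55+1.14j), (-0.55-1.14j), (0.01+0j)]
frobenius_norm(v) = 4.21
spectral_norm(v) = 4.18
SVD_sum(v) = [[-1.68, -0.29, 0.36], [-0.82, -0.14, 0.17], [-3.57, -0.61, 0.76]] + [[0.09,-0.03,0.41], [-0.06,0.02,-0.25], [-0.03,0.01,-0.14]] + [[-0.00,0.00,0.0], [-0.0,0.00,0.00], [0.0,-0.0,-0.00]]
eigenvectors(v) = [[(0.24-0.3j), 0.24+0.30j, (0.15+0j)], [(0.28+0.14j), (0.28-0.14j), (-0.98+0j)], [0.87+0.00j, 0.87-0.00j, -0.09+0.00j]]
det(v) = 0.01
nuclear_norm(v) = 4.70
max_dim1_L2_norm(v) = 3.7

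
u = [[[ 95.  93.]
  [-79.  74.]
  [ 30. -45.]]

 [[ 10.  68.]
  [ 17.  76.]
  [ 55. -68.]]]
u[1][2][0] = 55.0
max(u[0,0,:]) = 95.0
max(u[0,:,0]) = 95.0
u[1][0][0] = 10.0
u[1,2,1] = -68.0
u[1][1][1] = 76.0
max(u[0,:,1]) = 93.0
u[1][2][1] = -68.0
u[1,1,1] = 76.0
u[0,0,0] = 95.0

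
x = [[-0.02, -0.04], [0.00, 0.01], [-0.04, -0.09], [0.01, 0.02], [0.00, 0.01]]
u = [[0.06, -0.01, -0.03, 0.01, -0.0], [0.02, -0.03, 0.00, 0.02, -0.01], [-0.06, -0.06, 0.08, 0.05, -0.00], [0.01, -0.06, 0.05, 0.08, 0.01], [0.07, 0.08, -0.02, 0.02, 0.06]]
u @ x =[[0.0, 0.00], [-0.00, -0.00], [-0.0, -0.0], [-0.0, -0.0], [-0.00, 0.0]]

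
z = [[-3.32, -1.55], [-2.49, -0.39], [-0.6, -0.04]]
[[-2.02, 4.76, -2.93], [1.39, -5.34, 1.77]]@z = [[-3.39, 1.39], [7.62, -0.14]]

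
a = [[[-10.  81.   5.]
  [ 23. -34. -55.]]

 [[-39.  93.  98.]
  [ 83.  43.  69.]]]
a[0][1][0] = 23.0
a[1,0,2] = 98.0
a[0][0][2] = 5.0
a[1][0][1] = 93.0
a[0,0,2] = 5.0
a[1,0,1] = 93.0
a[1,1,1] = 43.0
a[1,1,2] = 69.0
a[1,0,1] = 93.0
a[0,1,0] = 23.0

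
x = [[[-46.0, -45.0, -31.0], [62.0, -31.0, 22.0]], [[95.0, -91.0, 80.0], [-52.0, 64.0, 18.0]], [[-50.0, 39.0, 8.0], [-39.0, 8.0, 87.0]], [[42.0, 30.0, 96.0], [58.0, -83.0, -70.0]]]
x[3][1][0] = 58.0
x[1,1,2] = 18.0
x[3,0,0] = 42.0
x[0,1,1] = -31.0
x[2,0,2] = 8.0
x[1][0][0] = 95.0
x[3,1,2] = -70.0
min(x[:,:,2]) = -70.0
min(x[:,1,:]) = -83.0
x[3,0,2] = 96.0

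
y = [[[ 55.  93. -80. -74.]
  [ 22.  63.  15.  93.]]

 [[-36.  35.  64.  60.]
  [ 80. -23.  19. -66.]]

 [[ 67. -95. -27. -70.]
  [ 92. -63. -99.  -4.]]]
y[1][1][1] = -23.0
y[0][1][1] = 63.0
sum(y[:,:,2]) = -108.0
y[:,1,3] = [93.0, -66.0, -4.0]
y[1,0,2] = 64.0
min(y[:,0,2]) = -80.0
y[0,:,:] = [[55.0, 93.0, -80.0, -74.0], [22.0, 63.0, 15.0, 93.0]]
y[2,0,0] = 67.0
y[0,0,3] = -74.0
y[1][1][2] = 19.0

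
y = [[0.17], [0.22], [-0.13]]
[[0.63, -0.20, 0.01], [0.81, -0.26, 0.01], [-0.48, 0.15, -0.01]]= y @ [[3.7,  -1.18,  0.05]]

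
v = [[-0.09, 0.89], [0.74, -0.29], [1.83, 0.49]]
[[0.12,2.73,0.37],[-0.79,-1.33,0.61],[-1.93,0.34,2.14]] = v@[[-1.06, -0.62, 1.03], [0.03, 3.01, 0.52]]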